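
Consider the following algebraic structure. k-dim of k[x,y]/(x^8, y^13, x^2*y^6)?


k[x,y]/I, I = (x^8, y^13, x^2*y^6)
Rect: 8x13=104. Corner: (8-2)x(13-6)=42.
dim = 104-42 = 62


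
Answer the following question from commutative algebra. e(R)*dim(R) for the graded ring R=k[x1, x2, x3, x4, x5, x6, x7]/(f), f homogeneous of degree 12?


e(R)=deg(f)=12, dim(R)=7-1=6
e*dim=12*6=72


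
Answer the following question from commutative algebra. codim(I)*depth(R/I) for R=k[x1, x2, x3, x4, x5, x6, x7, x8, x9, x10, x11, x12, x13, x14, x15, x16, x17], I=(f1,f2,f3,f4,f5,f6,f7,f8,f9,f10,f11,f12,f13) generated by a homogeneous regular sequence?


codim=13, depth=dim(R/I)=17-13=4
Product=13*4=52


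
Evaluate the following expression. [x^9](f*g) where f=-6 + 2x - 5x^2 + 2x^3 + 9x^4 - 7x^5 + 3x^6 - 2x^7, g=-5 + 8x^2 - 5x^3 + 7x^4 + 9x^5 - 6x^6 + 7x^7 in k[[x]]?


[x^9] = sum a_i*b_j, i+j=9
  -5*7=-35
  2*-6=-12
  9*9=81
  -7*7=-49
  3*-5=-15
  -2*8=-16
Sum=-46


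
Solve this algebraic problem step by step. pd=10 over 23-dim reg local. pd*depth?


pd+depth=23
depth=23-10=13
pd*depth=10*13=130


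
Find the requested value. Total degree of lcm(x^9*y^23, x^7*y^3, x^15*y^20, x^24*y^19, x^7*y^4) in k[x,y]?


lcm = componentwise max:
x: max(9,7,15,24,7)=24
y: max(23,3,20,19,4)=23
Total=24+23=47


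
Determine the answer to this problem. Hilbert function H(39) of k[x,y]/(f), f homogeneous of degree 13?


H(t)=d for t>=d-1.
d=13, t=39
H(39)=13


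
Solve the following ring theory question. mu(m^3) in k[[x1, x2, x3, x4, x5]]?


C(n+d-1,d)=C(7,3)=35


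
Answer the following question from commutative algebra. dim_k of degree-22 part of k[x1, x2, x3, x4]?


C(d+n-1,n-1)=C(25,3)=2300


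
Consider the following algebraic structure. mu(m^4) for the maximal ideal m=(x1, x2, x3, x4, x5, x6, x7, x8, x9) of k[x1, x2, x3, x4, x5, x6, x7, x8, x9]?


Graded Nakayama: mu(m^d) = dim_k (m^d/m^(d+1)) = #degree-4 monomials in 9 vars
C(n+d-1,d)=C(12,4)=495


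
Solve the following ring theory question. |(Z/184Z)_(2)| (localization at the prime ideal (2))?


2-primary part: 184=2^3*23
Size=2^3=8


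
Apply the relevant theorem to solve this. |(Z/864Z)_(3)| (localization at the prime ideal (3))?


3-primary part: 864=3^3*32
Size=3^3=27


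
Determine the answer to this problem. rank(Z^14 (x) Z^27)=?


rank(M(x)N) = rank(M)*rank(N)
14*27 = 378


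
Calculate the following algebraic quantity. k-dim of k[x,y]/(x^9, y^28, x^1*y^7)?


k[x,y]/I, I = (x^9, y^28, x^1*y^7)
Rect: 9x28=252. Corner: (9-1)x(28-7)=168.
dim = 252-168 = 84


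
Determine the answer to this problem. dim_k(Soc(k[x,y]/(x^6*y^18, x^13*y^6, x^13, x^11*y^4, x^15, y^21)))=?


Socle = ann(m) = span of standard monomials u with x*u, y*u in I (staircase corners).
Redundant generators: x^13*y^6, x^15
Minimal generators: x^13, x^11*y^4, x^6*y^18, y^21
Corners: x^5y^20, x^10y^17, x^12y^3
Socle dim=3


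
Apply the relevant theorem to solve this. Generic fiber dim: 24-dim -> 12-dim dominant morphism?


dim(fiber)=dim(X)-dim(Y)=24-12=12


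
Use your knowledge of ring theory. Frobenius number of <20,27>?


gcd(20,27)=1 => F=ab-a-b=20*27-20-27=540-47=493


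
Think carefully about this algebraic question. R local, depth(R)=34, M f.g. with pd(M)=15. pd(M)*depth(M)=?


pd+depth=34
depth=34-15=19
pd*depth=15*19=285


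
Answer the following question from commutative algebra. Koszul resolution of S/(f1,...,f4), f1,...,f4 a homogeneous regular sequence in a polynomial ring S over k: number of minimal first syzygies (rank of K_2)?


Regular sequence => Koszul complex is the minimal free resolution.
Syz_1 minimally generated by Koszul relations f_i*e_j - f_j*e_i (i<j): mu(Syz_1) = beta_2 = C(m,2) = m(m-1)/2
m=4
4*3/2 = 6


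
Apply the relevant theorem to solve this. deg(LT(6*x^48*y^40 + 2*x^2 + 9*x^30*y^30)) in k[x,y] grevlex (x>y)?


LT: 6*x^48*y^40
deg_x=48, deg_y=40
Total=48+40=88


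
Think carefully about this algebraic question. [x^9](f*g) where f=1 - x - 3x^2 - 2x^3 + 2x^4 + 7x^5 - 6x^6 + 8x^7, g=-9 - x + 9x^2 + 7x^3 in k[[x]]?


[x^9] = sum a_i*b_j, i+j=9
  -6*7=-42
  8*9=72
Sum=30


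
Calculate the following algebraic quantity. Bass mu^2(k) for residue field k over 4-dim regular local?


C(n,i)=C(4,2)=6


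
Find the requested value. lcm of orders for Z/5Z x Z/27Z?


Exponent = lcm of the cyclic orders; pairwise coprime => product.
5^1*3^3=5*27=135


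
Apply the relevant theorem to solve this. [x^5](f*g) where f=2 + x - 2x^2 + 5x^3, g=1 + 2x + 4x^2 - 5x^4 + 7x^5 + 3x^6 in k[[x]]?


[x^5] = sum a_i*b_j, i+j=5
  2*7=14
  1*-5=-5
  5*4=20
Sum=29


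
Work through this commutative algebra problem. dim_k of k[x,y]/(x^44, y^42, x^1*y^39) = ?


k[x,y]/I, I = (x^44, y^42, x^1*y^39)
Rect: 44x42=1848. Corner: (44-1)x(42-39)=129.
dim = 1848-129 = 1719


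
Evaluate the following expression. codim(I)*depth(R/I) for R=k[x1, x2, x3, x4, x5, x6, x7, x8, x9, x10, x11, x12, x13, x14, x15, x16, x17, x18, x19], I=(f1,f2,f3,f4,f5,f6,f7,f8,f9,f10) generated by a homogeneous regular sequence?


codim=10, depth=dim(R/I)=19-10=9
Product=10*9=90


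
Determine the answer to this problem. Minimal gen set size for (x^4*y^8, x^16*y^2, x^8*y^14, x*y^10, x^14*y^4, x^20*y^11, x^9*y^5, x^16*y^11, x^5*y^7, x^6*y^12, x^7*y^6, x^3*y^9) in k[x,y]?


Remove redundant (divisible by others).
x^8*y^14 redundant.
x^6*y^12 redundant.
x^16*y^11 redundant.
x^20*y^11 redundant.
Min: x^16*y^2, x^14*y^4, x^9*y^5, x^7*y^6, x^5*y^7, x^4*y^8, x^3*y^9, x*y^10
Count=8


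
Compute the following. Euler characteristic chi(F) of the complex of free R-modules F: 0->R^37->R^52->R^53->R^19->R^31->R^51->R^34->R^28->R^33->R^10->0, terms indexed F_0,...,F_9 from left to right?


chi = sum (-1)^i * rank:
(-1)^0*37=37
(-1)^1*52=-52
(-1)^2*53=53
(-1)^3*19=-19
(-1)^4*31=31
(-1)^5*51=-51
(-1)^6*34=34
(-1)^7*28=-28
(-1)^8*33=33
(-1)^9*10=-10
chi=28


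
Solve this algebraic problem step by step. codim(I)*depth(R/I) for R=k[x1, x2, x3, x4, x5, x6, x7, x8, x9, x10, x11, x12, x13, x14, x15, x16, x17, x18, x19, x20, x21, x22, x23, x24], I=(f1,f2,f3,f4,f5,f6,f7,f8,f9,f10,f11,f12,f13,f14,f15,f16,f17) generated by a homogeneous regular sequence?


codim=17, depth=dim(R/I)=24-17=7
Product=17*7=119


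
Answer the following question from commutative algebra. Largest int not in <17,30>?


gcd(17,30)=1 => F=ab-a-b=17*30-17-30=510-47=463


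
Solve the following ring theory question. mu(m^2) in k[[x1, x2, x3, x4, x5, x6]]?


C(n+d-1,d)=C(7,2)=21


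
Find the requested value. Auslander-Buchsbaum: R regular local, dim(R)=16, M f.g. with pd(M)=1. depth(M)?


pd+depth=depth(R)=16
depth=16-1=15


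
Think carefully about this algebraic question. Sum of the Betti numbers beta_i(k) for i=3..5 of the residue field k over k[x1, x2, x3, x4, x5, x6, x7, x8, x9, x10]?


Koszul resolution: beta_i(k)=C(n,i), n=10
C(10,3)=120, C(10,4)=210, C(10,5)=252
Sum=582


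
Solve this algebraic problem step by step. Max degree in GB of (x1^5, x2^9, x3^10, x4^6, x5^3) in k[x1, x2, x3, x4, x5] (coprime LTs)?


Pure powers, coprime LTs => already GB.
Degrees: 5, 9, 10, 6, 3
Max=10


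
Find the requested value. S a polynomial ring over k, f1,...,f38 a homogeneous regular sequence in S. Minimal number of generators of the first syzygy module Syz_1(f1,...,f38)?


Regular sequence => Koszul complex is the minimal free resolution.
Syz_1 minimally generated by Koszul relations f_i*e_j - f_j*e_i (i<j): mu(Syz_1) = beta_2 = C(m,2) = m(m-1)/2
m=38
38*37/2 = 703


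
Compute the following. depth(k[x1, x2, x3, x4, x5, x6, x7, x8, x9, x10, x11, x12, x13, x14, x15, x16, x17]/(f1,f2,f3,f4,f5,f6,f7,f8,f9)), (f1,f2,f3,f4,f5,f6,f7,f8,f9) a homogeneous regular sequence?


depth(R)=17
depth(R/I)=17-9=8


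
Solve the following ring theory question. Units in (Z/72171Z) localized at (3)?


Local ring = Z/6561Z.
phi(6561) = 3^7*(3-1) = 4374


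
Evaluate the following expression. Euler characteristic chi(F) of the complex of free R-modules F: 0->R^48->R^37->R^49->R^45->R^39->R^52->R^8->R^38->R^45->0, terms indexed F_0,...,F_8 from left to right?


chi = sum (-1)^i * rank:
(-1)^0*48=48
(-1)^1*37=-37
(-1)^2*49=49
(-1)^3*45=-45
(-1)^4*39=39
(-1)^5*52=-52
(-1)^6*8=8
(-1)^7*38=-38
(-1)^8*45=45
chi=17


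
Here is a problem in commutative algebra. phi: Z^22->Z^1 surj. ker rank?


rank(ker) = 22-1 = 21


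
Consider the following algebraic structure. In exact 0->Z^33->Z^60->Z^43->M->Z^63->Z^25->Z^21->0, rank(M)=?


Alt sum=0:
(-1)^0*33 + (-1)^1*60 + (-1)^2*43 + (-1)^3*? + (-1)^4*63 + (-1)^5*25 + (-1)^6*21=0
rank(M)=75


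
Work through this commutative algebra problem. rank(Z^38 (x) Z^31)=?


rank(M(x)N) = rank(M)*rank(N)
38*31 = 1178


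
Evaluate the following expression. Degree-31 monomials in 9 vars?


C(d+n-1,n-1)=C(39,8)=61523748


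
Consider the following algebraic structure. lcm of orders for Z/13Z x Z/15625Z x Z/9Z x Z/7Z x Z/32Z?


Exponent = lcm of the cyclic orders; pairwise coprime => product.
13^1*5^6*3^2*7^1*2^5=13*15625*9*7*32=409500000


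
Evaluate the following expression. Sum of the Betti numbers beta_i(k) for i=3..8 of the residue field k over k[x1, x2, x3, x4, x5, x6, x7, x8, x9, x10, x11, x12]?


Koszul resolution: beta_i(k)=C(n,i), n=12
C(12,3)=220, C(12,4)=495, C(12,5)=792, C(12,6)=924, C(12,7)=792, C(12,8)=495
Sum=3718


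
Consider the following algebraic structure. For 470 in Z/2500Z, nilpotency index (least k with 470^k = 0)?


470^k mod 2500:
k=1: 470
k=2: 900
k=3: 500
k=4: 0
First zero at k = 4


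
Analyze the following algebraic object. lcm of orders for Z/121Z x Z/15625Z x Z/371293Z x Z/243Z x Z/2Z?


Exponent = lcm of the cyclic orders; pairwise coprime => product.
11^2*5^6*13^5*3^5*2^1=121*15625*371293*243*2=341160252468750


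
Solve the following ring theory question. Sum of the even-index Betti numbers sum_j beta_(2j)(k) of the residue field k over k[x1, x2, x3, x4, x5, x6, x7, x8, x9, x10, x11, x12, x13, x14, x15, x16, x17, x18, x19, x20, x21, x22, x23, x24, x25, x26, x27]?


Koszul resolution: beta_i(k)=C(n,i), n=27
sum_even C(27,i) = 2^(n-1) = 2^26 = 67108864


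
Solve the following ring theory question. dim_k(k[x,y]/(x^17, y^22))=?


Basis: x^i*y^j, i<17, j<22
17*22=374


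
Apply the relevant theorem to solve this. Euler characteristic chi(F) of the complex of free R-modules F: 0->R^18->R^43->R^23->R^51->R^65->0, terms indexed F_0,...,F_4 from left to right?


chi = sum (-1)^i * rank:
(-1)^0*18=18
(-1)^1*43=-43
(-1)^2*23=23
(-1)^3*51=-51
(-1)^4*65=65
chi=12


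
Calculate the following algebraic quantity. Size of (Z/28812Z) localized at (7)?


7-primary part: 28812=7^4*12
Size=7^4=2401


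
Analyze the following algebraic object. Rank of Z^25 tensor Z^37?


rank(M(x)N) = rank(M)*rank(N)
25*37 = 925


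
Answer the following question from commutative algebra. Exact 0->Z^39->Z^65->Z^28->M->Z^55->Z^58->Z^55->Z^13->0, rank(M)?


Alt sum=0:
(-1)^0*39 + (-1)^1*65 + (-1)^2*28 + (-1)^3*? + (-1)^4*55 + (-1)^5*58 + (-1)^6*55 + (-1)^7*13=0
rank(M)=41


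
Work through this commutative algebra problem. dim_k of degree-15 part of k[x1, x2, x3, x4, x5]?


C(d+n-1,n-1)=C(19,4)=3876


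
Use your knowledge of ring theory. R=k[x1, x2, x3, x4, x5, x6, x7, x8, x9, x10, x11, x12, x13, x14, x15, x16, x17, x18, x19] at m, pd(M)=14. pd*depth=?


pd+depth=19
depth=19-14=5
pd*depth=14*5=70


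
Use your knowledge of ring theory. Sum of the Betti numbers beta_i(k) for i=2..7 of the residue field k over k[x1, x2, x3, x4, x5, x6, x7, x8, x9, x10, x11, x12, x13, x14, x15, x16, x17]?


Koszul resolution: beta_i(k)=C(n,i), n=17
C(17,2)=136, C(17,3)=680, C(17,4)=2380, C(17,5)=6188, C(17,6)=12376, C(17,7)=19448
Sum=41208


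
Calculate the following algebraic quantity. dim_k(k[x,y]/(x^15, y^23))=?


Basis: x^i*y^j, i<15, j<23
15*23=345


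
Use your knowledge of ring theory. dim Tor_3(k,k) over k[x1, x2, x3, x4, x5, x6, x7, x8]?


Koszul: C(n,i)=C(8,3)=56


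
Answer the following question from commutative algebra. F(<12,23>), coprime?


gcd(12,23)=1 => F=ab-a-b=12*23-12-23=276-35=241


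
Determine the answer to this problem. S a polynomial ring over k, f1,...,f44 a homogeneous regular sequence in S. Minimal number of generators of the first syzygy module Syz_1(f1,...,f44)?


Regular sequence => Koszul complex is the minimal free resolution.
Syz_1 minimally generated by Koszul relations f_i*e_j - f_j*e_i (i<j): mu(Syz_1) = beta_2 = C(m,2) = m(m-1)/2
m=44
44*43/2 = 946


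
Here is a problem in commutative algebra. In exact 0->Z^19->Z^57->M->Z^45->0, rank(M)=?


Alt sum=0:
(-1)^0*19 + (-1)^1*57 + (-1)^2*? + (-1)^3*45=0
rank(M)=83


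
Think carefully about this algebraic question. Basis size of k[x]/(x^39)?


Basis: 1,x,...,x^38
dim=39


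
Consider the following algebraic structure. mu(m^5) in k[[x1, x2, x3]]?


C(n+d-1,d)=C(7,5)=21


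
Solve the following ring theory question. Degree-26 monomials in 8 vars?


C(d+n-1,n-1)=C(33,7)=4272048


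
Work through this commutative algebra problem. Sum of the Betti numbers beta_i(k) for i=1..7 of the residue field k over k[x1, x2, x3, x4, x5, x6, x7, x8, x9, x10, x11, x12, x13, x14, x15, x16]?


Koszul resolution: beta_i(k)=C(n,i), n=16
C(16,1)=16, C(16,2)=120, C(16,3)=560, C(16,4)=1820, C(16,5)=4368, C(16,6)=8008, C(16,7)=11440
Sum=26332


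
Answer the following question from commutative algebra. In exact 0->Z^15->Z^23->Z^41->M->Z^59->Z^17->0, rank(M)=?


Alt sum=0:
(-1)^0*15 + (-1)^1*23 + (-1)^2*41 + (-1)^3*? + (-1)^4*59 + (-1)^5*17=0
rank(M)=75


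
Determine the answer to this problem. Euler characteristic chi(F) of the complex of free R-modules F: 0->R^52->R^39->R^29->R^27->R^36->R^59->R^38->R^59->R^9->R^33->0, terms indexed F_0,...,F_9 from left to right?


chi = sum (-1)^i * rank:
(-1)^0*52=52
(-1)^1*39=-39
(-1)^2*29=29
(-1)^3*27=-27
(-1)^4*36=36
(-1)^5*59=-59
(-1)^6*38=38
(-1)^7*59=-59
(-1)^8*9=9
(-1)^9*33=-33
chi=-53


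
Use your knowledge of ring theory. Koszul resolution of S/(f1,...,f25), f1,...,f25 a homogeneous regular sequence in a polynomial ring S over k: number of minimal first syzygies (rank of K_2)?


Regular sequence => Koszul complex is the minimal free resolution.
Syz_1 minimally generated by Koszul relations f_i*e_j - f_j*e_i (i<j): mu(Syz_1) = beta_2 = C(m,2) = m(m-1)/2
m=25
25*24/2 = 300


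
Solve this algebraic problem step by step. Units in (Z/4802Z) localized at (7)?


Local ring = Z/2401Z.
phi(2401) = 7^3*(7-1) = 2058


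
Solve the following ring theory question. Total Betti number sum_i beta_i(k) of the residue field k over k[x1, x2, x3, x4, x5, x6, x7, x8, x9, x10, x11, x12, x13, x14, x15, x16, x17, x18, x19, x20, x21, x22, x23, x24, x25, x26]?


Koszul resolution: beta_i(k)=C(n,i), n=26
sum_i C(26,i) = 2^26 = 67108864


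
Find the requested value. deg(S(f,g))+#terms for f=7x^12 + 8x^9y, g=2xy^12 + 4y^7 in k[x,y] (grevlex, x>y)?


LT(f)=7x^12, LT(g)=2xy^12
lcm(LM)=x^12y^12
S(f,g) (scaled by 14 to clear denominators) = 2y^12*f - 7x^11*g = 16x^9y^13 - 28x^11y^7
2 terms, deg 22.
22+2=24


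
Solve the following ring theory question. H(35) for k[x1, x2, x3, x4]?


C(d+n-1,n-1)=C(38,3)=8436


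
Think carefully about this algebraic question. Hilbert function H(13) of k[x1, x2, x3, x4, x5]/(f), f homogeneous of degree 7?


C(17,4)-C(10,4)=2380-210=2170


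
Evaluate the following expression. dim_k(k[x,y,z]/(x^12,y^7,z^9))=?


Basis: x^iy^jz^k, i<12,j<7,k<9
12*7*9=756


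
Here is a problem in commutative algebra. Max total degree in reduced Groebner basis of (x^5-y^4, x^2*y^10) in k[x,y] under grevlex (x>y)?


LT(f1)=x^5, LT(f2)=x^2y^10, lcm=x^5y^10
S(f1,f2) = y^10*f1 - x^3*f2 = -y^14
Reduced GB = {f1, f2, y^14}; degrees 5, 12, 14
Max = 14


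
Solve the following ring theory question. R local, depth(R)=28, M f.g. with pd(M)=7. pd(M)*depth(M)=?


pd+depth=28
depth=28-7=21
pd*depth=7*21=147


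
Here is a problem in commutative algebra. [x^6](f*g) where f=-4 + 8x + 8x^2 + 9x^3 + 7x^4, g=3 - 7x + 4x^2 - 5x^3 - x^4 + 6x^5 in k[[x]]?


[x^6] = sum a_i*b_j, i+j=6
  8*6=48
  8*-1=-8
  9*-5=-45
  7*4=28
Sum=23


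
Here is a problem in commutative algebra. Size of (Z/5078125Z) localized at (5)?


5-primary part: 5078125=5^8*13
Size=5^8=390625


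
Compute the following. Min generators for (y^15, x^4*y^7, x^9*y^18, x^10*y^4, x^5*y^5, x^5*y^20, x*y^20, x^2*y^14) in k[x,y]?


Remove redundant (divisible by others).
x*y^20 redundant.
x^5*y^20 redundant.
x^9*y^18 redundant.
Min: x^10*y^4, x^5*y^5, x^4*y^7, x^2*y^14, y^15
Count=5


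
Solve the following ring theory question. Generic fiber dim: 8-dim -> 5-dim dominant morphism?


dim(fiber)=dim(X)-dim(Y)=8-5=3


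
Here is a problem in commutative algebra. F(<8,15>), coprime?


gcd(8,15)=1 => F=ab-a-b=8*15-8-15=120-23=97


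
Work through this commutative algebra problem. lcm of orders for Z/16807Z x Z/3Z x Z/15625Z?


Exponent = lcm of the cyclic orders; pairwise coprime => product.
7^5*3^1*5^6=16807*3*15625=787828125


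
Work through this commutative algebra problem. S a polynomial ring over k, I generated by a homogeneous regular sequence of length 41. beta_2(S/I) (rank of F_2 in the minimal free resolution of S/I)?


Regular sequence => Koszul complex is the minimal free resolution.
Syz_1 minimally generated by Koszul relations f_i*e_j - f_j*e_i (i<j): mu(Syz_1) = beta_2 = C(m,2) = m(m-1)/2
m=41
41*40/2 = 820


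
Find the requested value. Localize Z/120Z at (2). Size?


2-primary part: 120=2^3*15
Size=2^3=8


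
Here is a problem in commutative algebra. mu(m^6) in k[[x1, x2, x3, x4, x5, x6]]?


C(n+d-1,d)=C(11,6)=462


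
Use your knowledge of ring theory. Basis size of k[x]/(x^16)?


Basis: 1,x,...,x^15
dim=16


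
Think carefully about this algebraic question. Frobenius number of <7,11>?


gcd(7,11)=1 => F=ab-a-b=7*11-7-11=77-18=59


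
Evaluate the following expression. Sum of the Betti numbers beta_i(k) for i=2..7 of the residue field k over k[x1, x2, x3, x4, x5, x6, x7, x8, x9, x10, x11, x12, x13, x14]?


Koszul resolution: beta_i(k)=C(n,i), n=14
C(14,2)=91, C(14,3)=364, C(14,4)=1001, C(14,5)=2002, C(14,6)=3003, C(14,7)=3432
Sum=9893


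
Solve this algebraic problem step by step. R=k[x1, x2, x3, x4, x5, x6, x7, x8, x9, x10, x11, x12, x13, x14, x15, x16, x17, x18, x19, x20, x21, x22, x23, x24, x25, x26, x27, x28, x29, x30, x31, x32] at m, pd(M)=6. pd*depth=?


pd+depth=32
depth=32-6=26
pd*depth=6*26=156


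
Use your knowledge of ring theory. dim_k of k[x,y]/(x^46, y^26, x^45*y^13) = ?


k[x,y]/I, I = (x^46, y^26, x^45*y^13)
Rect: 46x26=1196. Corner: (46-45)x(26-13)=13.
dim = 1196-13 = 1183


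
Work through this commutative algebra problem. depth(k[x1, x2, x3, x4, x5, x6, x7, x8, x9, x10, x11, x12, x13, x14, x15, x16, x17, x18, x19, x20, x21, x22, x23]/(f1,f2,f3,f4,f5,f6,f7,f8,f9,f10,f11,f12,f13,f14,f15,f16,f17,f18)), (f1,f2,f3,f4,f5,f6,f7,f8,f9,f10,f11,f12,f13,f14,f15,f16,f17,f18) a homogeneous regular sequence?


depth(R)=23
depth(R/I)=23-18=5


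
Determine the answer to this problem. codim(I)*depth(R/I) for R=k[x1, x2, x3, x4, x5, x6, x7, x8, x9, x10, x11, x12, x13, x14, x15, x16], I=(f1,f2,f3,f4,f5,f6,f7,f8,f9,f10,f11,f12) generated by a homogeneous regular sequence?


codim=12, depth=dim(R/I)=16-12=4
Product=12*4=48


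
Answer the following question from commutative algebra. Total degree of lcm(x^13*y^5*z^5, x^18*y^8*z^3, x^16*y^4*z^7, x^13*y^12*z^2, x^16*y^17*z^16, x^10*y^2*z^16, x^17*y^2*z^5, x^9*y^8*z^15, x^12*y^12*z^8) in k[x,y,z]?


lcm = componentwise max:
x: max(13,18,16,13,16,10,17,9,12)=18
y: max(5,8,4,12,17,2,2,8,12)=17
z: max(5,3,7,2,16,16,5,15,8)=16
Total=18+17+16=51


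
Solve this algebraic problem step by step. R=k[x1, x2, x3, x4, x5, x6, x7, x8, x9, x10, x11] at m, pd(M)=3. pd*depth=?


pd+depth=11
depth=11-3=8
pd*depth=3*8=24


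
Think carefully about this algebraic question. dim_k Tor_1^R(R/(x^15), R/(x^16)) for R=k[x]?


Tor_1(R/I,R/J)=(I cap J)/IJ=(x^16)/(x^31)
dim=31-16=min(15,16)=15


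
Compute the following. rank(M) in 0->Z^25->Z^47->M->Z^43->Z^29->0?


Alt sum=0:
(-1)^0*25 + (-1)^1*47 + (-1)^2*? + (-1)^3*43 + (-1)^4*29=0
rank(M)=36


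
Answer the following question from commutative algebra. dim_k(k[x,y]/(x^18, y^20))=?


Basis: x^i*y^j, i<18, j<20
18*20=360


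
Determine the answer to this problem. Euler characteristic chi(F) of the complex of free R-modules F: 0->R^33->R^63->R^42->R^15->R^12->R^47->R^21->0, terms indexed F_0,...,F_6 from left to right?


chi = sum (-1)^i * rank:
(-1)^0*33=33
(-1)^1*63=-63
(-1)^2*42=42
(-1)^3*15=-15
(-1)^4*12=12
(-1)^5*47=-47
(-1)^6*21=21
chi=-17


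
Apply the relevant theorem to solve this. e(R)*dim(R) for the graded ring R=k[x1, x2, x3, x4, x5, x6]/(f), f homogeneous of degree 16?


e(R)=deg(f)=16, dim(R)=6-1=5
e*dim=16*5=80


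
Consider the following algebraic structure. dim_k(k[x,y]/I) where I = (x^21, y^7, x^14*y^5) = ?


k[x,y]/I, I = (x^21, y^7, x^14*y^5)
Rect: 21x7=147. Corner: (21-14)x(7-5)=14.
dim = 147-14 = 133


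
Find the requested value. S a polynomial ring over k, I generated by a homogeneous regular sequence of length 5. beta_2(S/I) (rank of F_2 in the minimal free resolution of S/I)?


Regular sequence => Koszul complex is the minimal free resolution.
Syz_1 minimally generated by Koszul relations f_i*e_j - f_j*e_i (i<j): mu(Syz_1) = beta_2 = C(m,2) = m(m-1)/2
m=5
5*4/2 = 10


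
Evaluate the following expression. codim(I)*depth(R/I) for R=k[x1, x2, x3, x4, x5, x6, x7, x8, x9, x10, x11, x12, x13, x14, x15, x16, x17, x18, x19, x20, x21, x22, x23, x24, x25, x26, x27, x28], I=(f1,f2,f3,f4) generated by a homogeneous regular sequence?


codim=4, depth=dim(R/I)=28-4=24
Product=4*24=96


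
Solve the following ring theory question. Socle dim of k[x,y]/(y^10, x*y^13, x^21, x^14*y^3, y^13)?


Socle = ann(m) = span of standard monomials u with x*u, y*u in I (staircase corners).
Redundant generators: x*y^13, y^13
Minimal generators: x^21, x^14*y^3, y^10
Corners: x^13y^9, x^20y^2
Socle dim=2


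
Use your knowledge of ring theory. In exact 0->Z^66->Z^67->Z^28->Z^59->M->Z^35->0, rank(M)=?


Alt sum=0:
(-1)^0*66 + (-1)^1*67 + (-1)^2*28 + (-1)^3*59 + (-1)^4*? + (-1)^5*35=0
rank(M)=67


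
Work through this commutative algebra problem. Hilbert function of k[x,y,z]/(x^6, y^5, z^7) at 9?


Need i<6, j<5, k<7 with i+j+k=9.
For each i, j ranges over max(0,9-i-6)..min(4,9-i):
  i=0: j in [3,4] -> 2
  i=1: j in [2,4] -> 3
  i=2: j in [1,4] -> 4
  i=3: j in [0,4] -> 5
  i=4: j in [0,4] -> 5
  i=5: j in [0,4] -> 5
H(9) = 2+3+4+5+5+5 = 24


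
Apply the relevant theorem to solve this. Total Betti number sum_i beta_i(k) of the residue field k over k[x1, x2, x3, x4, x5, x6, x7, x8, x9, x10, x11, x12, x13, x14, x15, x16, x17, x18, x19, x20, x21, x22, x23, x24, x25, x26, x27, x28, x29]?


Koszul resolution: beta_i(k)=C(n,i), n=29
sum_i C(29,i) = 2^29 = 536870912


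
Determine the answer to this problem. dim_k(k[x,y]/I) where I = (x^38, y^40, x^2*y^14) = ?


k[x,y]/I, I = (x^38, y^40, x^2*y^14)
Rect: 38x40=1520. Corner: (38-2)x(40-14)=936.
dim = 1520-936 = 584


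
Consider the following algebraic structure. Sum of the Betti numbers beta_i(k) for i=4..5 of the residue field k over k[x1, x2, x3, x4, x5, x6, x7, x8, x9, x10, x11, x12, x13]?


Koszul resolution: beta_i(k)=C(n,i), n=13
C(13,4)=715, C(13,5)=1287
Sum=2002


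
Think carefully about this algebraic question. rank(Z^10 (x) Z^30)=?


rank(M(x)N) = rank(M)*rank(N)
10*30 = 300


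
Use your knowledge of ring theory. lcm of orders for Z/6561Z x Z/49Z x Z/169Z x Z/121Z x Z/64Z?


Exponent = lcm of the cyclic orders; pairwise coprime => product.
3^8*7^2*13^2*11^2*2^6=6561*49*169*121*64=420744227904


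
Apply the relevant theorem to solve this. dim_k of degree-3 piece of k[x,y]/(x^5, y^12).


k[x,y], I = (x^5, y^12), d = 3
Need i < 5 and d-i < 12.
Range: 0 <= i <= 3.
H(3) = 4


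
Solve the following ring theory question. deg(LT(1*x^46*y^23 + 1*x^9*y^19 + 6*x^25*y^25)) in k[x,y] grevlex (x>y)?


LT: 1*x^46*y^23
deg_x=46, deg_y=23
Total=46+23=69


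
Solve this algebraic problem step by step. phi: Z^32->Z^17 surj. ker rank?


rank(ker) = 32-17 = 15


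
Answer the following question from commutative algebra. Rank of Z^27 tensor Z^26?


rank(M(x)N) = rank(M)*rank(N)
27*26 = 702


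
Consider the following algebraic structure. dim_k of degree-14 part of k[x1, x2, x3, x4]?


C(d+n-1,n-1)=C(17,3)=680


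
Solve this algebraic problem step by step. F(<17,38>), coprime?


gcd(17,38)=1 => F=ab-a-b=17*38-17-38=646-55=591


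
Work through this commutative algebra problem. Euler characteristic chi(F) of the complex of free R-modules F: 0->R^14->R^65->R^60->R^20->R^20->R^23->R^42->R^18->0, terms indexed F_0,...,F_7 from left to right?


chi = sum (-1)^i * rank:
(-1)^0*14=14
(-1)^1*65=-65
(-1)^2*60=60
(-1)^3*20=-20
(-1)^4*20=20
(-1)^5*23=-23
(-1)^6*42=42
(-1)^7*18=-18
chi=10


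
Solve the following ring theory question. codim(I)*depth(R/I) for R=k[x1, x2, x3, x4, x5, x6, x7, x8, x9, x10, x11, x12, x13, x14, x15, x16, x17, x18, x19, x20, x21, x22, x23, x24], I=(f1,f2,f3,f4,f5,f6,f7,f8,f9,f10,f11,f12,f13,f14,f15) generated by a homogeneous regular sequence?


codim=15, depth=dim(R/I)=24-15=9
Product=15*9=135


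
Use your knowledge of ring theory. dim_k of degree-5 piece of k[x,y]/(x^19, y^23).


k[x,y], I = (x^19, y^23), d = 5
Need i < 19 and d-i < 23.
Range: 0 <= i <= 5.
H(5) = 6


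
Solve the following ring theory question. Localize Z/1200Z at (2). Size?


2-primary part: 1200=2^4*75
Size=2^4=16


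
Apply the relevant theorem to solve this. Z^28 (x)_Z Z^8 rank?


rank(M(x)N) = rank(M)*rank(N)
28*8 = 224


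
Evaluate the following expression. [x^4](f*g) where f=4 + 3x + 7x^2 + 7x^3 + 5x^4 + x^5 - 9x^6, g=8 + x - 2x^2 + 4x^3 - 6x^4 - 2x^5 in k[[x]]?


[x^4] = sum a_i*b_j, i+j=4
  4*-6=-24
  3*4=12
  7*-2=-14
  7*1=7
  5*8=40
Sum=21


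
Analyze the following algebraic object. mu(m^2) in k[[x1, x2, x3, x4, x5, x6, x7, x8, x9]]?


C(n+d-1,d)=C(10,2)=45


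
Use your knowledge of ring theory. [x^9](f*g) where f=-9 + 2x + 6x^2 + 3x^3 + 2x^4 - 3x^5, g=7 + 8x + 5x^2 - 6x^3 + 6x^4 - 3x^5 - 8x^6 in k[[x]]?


[x^9] = sum a_i*b_j, i+j=9
  3*-8=-24
  2*-3=-6
  -3*6=-18
Sum=-48


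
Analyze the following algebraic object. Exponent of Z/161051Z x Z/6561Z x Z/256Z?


Exponent = lcm of the cyclic orders; pairwise coprime => product.
11^5*3^8*2^8=161051*6561*256=270503836416


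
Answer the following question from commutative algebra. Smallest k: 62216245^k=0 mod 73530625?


62216245^k mod 73530625:
k=1: 62216245
k=2: 67863775
k=3: 27568625
k=4: 12005000
k=5: 21008750
k=6: 0
First zero at k = 6


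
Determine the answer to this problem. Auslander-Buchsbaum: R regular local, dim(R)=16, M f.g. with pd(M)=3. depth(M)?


pd+depth=depth(R)=16
depth=16-3=13


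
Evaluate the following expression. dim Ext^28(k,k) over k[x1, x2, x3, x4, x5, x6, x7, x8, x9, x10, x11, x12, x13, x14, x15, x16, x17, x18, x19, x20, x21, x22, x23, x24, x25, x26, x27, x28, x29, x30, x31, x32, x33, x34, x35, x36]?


C(n,i)=C(36,28)=30260340


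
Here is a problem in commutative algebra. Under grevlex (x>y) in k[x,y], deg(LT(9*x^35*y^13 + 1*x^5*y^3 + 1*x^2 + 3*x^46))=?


LT: 9*x^35*y^13
deg_x=35, deg_y=13
Total=35+13=48


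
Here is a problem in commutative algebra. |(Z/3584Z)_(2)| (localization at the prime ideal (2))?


2-primary part: 3584=2^9*7
Size=2^9=512


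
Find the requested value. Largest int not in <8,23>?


gcd(8,23)=1 => F=ab-a-b=8*23-8-23=184-31=153


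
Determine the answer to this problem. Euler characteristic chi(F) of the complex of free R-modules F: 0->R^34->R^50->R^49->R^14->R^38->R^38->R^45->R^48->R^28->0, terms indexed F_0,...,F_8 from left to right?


chi = sum (-1)^i * rank:
(-1)^0*34=34
(-1)^1*50=-50
(-1)^2*49=49
(-1)^3*14=-14
(-1)^4*38=38
(-1)^5*38=-38
(-1)^6*45=45
(-1)^7*48=-48
(-1)^8*28=28
chi=44


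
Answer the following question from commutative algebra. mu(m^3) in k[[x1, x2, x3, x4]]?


C(n+d-1,d)=C(6,3)=20


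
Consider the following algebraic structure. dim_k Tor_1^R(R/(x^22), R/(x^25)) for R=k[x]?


Tor_1(R/I,R/J)=(I cap J)/IJ=(x^25)/(x^47)
dim=47-25=min(22,25)=22


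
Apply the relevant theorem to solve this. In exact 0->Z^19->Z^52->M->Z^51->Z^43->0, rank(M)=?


Alt sum=0:
(-1)^0*19 + (-1)^1*52 + (-1)^2*? + (-1)^3*51 + (-1)^4*43=0
rank(M)=41


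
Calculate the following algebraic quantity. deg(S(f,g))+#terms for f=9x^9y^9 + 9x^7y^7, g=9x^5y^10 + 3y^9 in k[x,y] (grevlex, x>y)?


LT(f)=9x^9y^9, LT(g)=9x^5y^10
lcm(LM)=x^9y^10
S(f,g) (scaled by 81 to clear denominators) = 9y*f - 9x^4*g = 81x^7y^8 - 27x^4y^9
2 terms, deg 15.
15+2=17


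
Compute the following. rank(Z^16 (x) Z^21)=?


rank(M(x)N) = rank(M)*rank(N)
16*21 = 336


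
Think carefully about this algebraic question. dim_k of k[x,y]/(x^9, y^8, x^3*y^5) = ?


k[x,y]/I, I = (x^9, y^8, x^3*y^5)
Rect: 9x8=72. Corner: (9-3)x(8-5)=18.
dim = 72-18 = 54


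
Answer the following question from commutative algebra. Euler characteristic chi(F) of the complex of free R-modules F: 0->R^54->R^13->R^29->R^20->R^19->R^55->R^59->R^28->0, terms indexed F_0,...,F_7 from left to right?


chi = sum (-1)^i * rank:
(-1)^0*54=54
(-1)^1*13=-13
(-1)^2*29=29
(-1)^3*20=-20
(-1)^4*19=19
(-1)^5*55=-55
(-1)^6*59=59
(-1)^7*28=-28
chi=45


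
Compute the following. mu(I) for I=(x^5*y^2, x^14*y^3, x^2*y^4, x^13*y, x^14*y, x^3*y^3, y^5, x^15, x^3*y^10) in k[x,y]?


Remove redundant (divisible by others).
x^14*y^3 redundant.
x^14*y redundant.
x^3*y^10 redundant.
Min: x^15, x^13*y, x^5*y^2, x^3*y^3, x^2*y^4, y^5
Count=6


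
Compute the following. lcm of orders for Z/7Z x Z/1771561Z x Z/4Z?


Exponent = lcm of the cyclic orders; pairwise coprime => product.
7^1*11^6*2^2=7*1771561*4=49603708


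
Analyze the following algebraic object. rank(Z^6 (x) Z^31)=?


rank(M(x)N) = rank(M)*rank(N)
6*31 = 186


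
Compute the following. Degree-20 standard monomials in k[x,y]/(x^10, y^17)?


k[x,y], I = (x^10, y^17), d = 20
Need i < 10 and d-i < 17.
Range: 4 <= i <= 9.
H(20) = 6


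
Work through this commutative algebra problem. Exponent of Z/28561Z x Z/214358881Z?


Exponent = lcm of the cyclic orders; pairwise coprime => product.
13^4*11^8=28561*214358881=6122304000241


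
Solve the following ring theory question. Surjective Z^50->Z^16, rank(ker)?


rank(ker) = 50-16 = 34


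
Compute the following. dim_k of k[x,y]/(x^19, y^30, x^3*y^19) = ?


k[x,y]/I, I = (x^19, y^30, x^3*y^19)
Rect: 19x30=570. Corner: (19-3)x(30-19)=176.
dim = 570-176 = 394


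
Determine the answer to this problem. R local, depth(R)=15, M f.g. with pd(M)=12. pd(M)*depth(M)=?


pd+depth=15
depth=15-12=3
pd*depth=12*3=36


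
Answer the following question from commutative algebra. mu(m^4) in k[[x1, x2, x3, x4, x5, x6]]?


C(n+d-1,d)=C(9,4)=126


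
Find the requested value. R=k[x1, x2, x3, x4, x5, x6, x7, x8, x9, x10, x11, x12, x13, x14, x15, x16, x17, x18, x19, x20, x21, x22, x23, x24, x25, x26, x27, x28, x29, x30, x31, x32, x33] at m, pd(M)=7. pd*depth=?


pd+depth=33
depth=33-7=26
pd*depth=7*26=182


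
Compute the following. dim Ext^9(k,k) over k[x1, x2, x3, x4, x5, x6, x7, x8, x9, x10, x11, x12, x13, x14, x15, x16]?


C(n,i)=C(16,9)=11440


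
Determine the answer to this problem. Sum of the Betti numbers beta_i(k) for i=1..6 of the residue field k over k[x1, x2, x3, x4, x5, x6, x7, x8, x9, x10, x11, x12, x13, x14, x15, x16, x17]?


Koszul resolution: beta_i(k)=C(n,i), n=17
C(17,1)=17, C(17,2)=136, C(17,3)=680, C(17,4)=2380, C(17,5)=6188, C(17,6)=12376
Sum=21777


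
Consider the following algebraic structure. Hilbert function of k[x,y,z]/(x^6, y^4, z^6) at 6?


Need i<6, j<4, k<6 with i+j+k=6.
For each i, j ranges over max(0,6-i-5)..min(3,6-i):
  i=0: j in [1,3] -> 3
  i=1: j in [0,3] -> 4
  i=2: j in [0,3] -> 4
  i=3: j in [0,3] -> 4
  i=4: j in [0,2] -> 3
  i=5: j in [0,1] -> 2
H(6) = 3+4+4+4+3+2 = 20


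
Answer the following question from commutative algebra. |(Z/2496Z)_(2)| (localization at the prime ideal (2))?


2-primary part: 2496=2^6*39
Size=2^6=64


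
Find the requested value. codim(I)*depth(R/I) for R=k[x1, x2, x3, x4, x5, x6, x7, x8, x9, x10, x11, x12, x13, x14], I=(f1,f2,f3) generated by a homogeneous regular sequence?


codim=3, depth=dim(R/I)=14-3=11
Product=3*11=33


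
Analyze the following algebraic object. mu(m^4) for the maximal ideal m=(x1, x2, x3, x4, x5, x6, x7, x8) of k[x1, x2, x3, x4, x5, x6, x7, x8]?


Graded Nakayama: mu(m^d) = dim_k (m^d/m^(d+1)) = #degree-4 monomials in 8 vars
C(n+d-1,d)=C(11,4)=330


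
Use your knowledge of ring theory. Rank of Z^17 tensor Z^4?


rank(M(x)N) = rank(M)*rank(N)
17*4 = 68


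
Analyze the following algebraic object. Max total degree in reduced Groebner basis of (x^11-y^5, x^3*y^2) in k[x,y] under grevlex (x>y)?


LT(f1)=x^11, LT(f2)=x^3y^2, lcm=x^11y^2
S(f1,f2) = y^2*f1 - x^8*f2 = -y^7
Reduced GB = {f1, f2, y^7}; degrees 11, 5, 7
Max = 11


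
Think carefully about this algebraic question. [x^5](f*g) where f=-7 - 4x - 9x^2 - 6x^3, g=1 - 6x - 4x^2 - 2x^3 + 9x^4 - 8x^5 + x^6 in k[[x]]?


[x^5] = sum a_i*b_j, i+j=5
  -7*-8=56
  -4*9=-36
  -9*-2=18
  -6*-4=24
Sum=62


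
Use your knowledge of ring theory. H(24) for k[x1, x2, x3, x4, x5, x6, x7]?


C(d+n-1,n-1)=C(30,6)=593775


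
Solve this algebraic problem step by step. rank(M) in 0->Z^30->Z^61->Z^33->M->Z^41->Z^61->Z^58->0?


Alt sum=0:
(-1)^0*30 + (-1)^1*61 + (-1)^2*33 + (-1)^3*? + (-1)^4*41 + (-1)^5*61 + (-1)^6*58=0
rank(M)=40


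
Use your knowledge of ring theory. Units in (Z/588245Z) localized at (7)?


Local ring = Z/117649Z.
phi(117649) = 7^5*(7-1) = 100842


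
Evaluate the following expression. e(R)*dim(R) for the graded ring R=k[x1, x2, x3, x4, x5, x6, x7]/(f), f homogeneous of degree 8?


e(R)=deg(f)=8, dim(R)=7-1=6
e*dim=8*6=48


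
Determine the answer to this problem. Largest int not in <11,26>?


gcd(11,26)=1 => F=ab-a-b=11*26-11-26=286-37=249


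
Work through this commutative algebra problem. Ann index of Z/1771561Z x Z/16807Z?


Exponent = lcm of the cyclic orders; pairwise coprime => product.
11^6*7^5=1771561*16807=29774625727


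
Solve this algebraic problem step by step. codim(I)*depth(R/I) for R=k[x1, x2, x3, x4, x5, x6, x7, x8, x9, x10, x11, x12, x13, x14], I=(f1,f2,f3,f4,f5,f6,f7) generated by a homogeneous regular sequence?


codim=7, depth=dim(R/I)=14-7=7
Product=7*7=49


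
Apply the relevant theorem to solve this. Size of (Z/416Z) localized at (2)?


2-primary part: 416=2^5*13
Size=2^5=32


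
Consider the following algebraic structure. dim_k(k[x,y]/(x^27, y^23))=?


Basis: x^i*y^j, i<27, j<23
27*23=621


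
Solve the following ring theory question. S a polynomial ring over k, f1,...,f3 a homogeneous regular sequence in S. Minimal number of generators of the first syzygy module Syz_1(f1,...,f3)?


Regular sequence => Koszul complex is the minimal free resolution.
Syz_1 minimally generated by Koszul relations f_i*e_j - f_j*e_i (i<j): mu(Syz_1) = beta_2 = C(m,2) = m(m-1)/2
m=3
3*2/2 = 3


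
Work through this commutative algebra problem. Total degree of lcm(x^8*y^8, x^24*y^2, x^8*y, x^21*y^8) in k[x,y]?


lcm = componentwise max:
x: max(8,24,8,21)=24
y: max(8,2,1,8)=8
Total=24+8=32


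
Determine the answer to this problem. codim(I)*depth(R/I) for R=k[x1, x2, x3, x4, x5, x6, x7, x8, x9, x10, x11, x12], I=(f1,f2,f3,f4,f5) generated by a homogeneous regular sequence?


codim=5, depth=dim(R/I)=12-5=7
Product=5*7=35


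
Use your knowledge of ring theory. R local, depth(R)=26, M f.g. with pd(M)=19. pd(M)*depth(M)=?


pd+depth=26
depth=26-19=7
pd*depth=19*7=133


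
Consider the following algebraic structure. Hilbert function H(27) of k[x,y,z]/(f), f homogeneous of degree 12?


C(29,2)-C(17,2)=406-136=270


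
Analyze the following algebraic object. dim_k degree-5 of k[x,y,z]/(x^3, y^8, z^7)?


Need i<3, j<8, k<7 with i+j+k=5.
For each i, j ranges over max(0,5-i-6)..min(7,5-i):
  i=0: j in [0,5] -> 6
  i=1: j in [0,4] -> 5
  i=2: j in [0,3] -> 4
H(5) = 6+5+4 = 15


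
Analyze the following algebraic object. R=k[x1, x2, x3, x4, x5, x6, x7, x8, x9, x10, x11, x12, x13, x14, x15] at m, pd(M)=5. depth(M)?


pd+depth=depth(R)=15
depth=15-5=10


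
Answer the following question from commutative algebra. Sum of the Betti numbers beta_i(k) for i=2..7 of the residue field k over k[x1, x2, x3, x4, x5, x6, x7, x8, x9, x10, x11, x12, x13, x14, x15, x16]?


Koszul resolution: beta_i(k)=C(n,i), n=16
C(16,2)=120, C(16,3)=560, C(16,4)=1820, C(16,5)=4368, C(16,6)=8008, C(16,7)=11440
Sum=26316


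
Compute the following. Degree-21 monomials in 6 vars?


C(d+n-1,n-1)=C(26,5)=65780


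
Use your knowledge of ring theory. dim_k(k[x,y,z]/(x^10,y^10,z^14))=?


Basis: x^iy^jz^k, i<10,j<10,k<14
10*10*14=1400


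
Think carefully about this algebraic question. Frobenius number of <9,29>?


gcd(9,29)=1 => F=ab-a-b=9*29-9-29=261-38=223


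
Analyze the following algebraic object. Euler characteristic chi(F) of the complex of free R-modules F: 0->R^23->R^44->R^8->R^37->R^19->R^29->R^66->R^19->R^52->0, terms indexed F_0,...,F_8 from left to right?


chi = sum (-1)^i * rank:
(-1)^0*23=23
(-1)^1*44=-44
(-1)^2*8=8
(-1)^3*37=-37
(-1)^4*19=19
(-1)^5*29=-29
(-1)^6*66=66
(-1)^7*19=-19
(-1)^8*52=52
chi=39


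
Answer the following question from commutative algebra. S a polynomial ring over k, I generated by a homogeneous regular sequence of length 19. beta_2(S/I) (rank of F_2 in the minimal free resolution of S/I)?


Regular sequence => Koszul complex is the minimal free resolution.
Syz_1 minimally generated by Koszul relations f_i*e_j - f_j*e_i (i<j): mu(Syz_1) = beta_2 = C(m,2) = m(m-1)/2
m=19
19*18/2 = 171


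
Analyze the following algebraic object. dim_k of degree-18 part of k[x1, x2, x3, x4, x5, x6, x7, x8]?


C(d+n-1,n-1)=C(25,7)=480700


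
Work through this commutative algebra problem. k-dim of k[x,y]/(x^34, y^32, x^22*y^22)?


k[x,y]/I, I = (x^34, y^32, x^22*y^22)
Rect: 34x32=1088. Corner: (34-22)x(32-22)=120.
dim = 1088-120 = 968


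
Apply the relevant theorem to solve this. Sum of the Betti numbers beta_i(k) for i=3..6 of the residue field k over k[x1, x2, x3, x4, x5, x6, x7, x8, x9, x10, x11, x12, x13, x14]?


Koszul resolution: beta_i(k)=C(n,i), n=14
C(14,3)=364, C(14,4)=1001, C(14,5)=2002, C(14,6)=3003
Sum=6370


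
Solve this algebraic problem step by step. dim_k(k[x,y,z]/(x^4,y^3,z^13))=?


Basis: x^iy^jz^k, i<4,j<3,k<13
4*3*13=156


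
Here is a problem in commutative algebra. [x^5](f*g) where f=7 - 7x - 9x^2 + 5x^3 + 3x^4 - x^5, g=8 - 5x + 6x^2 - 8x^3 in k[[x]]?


[x^5] = sum a_i*b_j, i+j=5
  -9*-8=72
  5*6=30
  3*-5=-15
  -1*8=-8
Sum=79


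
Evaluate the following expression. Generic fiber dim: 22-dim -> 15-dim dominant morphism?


dim(fiber)=dim(X)-dim(Y)=22-15=7


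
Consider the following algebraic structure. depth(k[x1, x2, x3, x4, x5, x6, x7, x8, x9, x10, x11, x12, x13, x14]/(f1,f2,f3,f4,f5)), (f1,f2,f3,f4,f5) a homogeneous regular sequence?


depth(R)=14
depth(R/I)=14-5=9


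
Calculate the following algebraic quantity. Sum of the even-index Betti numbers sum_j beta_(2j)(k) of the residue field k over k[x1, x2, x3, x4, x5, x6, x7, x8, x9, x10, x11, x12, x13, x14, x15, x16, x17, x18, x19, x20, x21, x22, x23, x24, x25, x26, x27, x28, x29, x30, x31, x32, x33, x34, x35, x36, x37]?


Koszul resolution: beta_i(k)=C(n,i), n=37
sum_even C(37,i) = 2^(n-1) = 2^36 = 68719476736
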